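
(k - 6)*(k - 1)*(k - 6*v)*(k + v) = k^4 - 5*k^3*v - 7*k^3 - 6*k^2*v^2 + 35*k^2*v + 6*k^2 + 42*k*v^2 - 30*k*v - 36*v^2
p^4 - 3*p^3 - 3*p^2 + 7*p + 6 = (p - 3)*(p - 2)*(p + 1)^2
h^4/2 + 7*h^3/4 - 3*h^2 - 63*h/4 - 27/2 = (h/2 + 1)*(h - 3)*(h + 3/2)*(h + 3)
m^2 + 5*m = m*(m + 5)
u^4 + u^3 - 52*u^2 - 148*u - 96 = (u - 8)*(u + 1)*(u + 2)*(u + 6)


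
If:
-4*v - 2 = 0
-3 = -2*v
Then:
No Solution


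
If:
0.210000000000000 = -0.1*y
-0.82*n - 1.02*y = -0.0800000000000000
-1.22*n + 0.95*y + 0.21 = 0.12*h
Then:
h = -42.42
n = 2.71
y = -2.10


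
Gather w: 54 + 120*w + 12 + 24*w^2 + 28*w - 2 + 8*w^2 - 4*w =32*w^2 + 144*w + 64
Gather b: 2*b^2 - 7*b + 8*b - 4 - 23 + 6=2*b^2 + b - 21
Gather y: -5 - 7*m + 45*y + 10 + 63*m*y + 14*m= 7*m + y*(63*m + 45) + 5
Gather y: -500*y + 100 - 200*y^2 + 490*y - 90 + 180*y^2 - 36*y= -20*y^2 - 46*y + 10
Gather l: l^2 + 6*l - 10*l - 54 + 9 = l^2 - 4*l - 45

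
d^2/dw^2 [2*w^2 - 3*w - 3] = 4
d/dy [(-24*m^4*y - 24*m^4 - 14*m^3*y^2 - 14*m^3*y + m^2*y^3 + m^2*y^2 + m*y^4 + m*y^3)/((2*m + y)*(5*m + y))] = m*(-60*m^3 - 10*m^2*y + 7*m^2 + 14*m*y^2 + 10*m*y + 2*y^3 + y^2)/(25*m^2 + 10*m*y + y^2)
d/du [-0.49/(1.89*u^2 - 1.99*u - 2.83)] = (1.8522*u - 0.9751)/(-1.89*u^2 + 1.99*u + 2.83)^2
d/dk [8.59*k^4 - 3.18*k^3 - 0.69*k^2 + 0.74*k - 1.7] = 34.36*k^3 - 9.54*k^2 - 1.38*k + 0.74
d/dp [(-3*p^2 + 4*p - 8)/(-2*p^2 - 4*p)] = (5*p^2 - 8*p - 8)/(p^2*(p^2 + 4*p + 4))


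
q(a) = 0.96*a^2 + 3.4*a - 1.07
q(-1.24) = -3.81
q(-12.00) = 96.37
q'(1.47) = 6.22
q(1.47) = 6.00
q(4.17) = 29.80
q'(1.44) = 6.16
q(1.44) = 5.82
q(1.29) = 4.91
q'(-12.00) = -19.64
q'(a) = 1.92*a + 3.4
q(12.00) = 177.97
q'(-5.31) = -6.80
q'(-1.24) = 1.02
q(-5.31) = 7.94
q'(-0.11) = 3.19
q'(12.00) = 26.44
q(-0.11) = -1.43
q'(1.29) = 5.88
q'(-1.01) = 1.46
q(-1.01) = -3.52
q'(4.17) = 11.41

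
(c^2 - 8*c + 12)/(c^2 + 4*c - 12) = (c - 6)/(c + 6)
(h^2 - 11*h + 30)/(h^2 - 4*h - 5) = (h - 6)/(h + 1)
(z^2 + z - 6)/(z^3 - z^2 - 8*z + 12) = 1/(z - 2)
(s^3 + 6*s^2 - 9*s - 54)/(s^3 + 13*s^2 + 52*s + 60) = (s^2 - 9)/(s^2 + 7*s + 10)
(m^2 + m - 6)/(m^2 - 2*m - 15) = (m - 2)/(m - 5)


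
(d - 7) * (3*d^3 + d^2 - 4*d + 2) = 3*d^4 - 20*d^3 - 11*d^2 + 30*d - 14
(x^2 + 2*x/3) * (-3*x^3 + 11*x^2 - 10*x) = -3*x^5 + 9*x^4 - 8*x^3/3 - 20*x^2/3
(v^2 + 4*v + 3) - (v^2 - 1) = 4*v + 4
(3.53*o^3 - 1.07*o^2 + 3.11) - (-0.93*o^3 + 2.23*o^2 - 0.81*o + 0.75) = 4.46*o^3 - 3.3*o^2 + 0.81*o + 2.36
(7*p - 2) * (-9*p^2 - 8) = -63*p^3 + 18*p^2 - 56*p + 16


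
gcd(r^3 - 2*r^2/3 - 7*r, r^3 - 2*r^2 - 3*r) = r^2 - 3*r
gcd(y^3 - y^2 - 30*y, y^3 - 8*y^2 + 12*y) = y^2 - 6*y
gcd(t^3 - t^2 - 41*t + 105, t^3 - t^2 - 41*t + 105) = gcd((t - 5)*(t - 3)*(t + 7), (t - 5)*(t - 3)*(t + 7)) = t^3 - t^2 - 41*t + 105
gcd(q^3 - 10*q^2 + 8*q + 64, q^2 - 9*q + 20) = q - 4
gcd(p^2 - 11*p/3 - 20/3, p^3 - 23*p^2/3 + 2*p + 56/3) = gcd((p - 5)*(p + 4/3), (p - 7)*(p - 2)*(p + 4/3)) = p + 4/3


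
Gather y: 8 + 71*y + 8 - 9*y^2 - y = -9*y^2 + 70*y + 16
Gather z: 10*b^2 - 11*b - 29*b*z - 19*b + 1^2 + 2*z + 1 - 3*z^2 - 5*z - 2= 10*b^2 - 30*b - 3*z^2 + z*(-29*b - 3)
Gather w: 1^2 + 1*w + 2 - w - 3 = 0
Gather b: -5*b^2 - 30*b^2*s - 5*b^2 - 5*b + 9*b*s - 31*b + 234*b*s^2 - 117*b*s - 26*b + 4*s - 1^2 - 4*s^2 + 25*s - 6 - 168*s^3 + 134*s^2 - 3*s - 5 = b^2*(-30*s - 10) + b*(234*s^2 - 108*s - 62) - 168*s^3 + 130*s^2 + 26*s - 12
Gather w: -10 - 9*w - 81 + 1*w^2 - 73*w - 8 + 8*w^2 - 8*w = 9*w^2 - 90*w - 99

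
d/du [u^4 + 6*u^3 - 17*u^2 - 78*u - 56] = 4*u^3 + 18*u^2 - 34*u - 78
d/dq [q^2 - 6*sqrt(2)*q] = 2*q - 6*sqrt(2)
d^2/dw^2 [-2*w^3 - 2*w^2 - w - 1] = -12*w - 4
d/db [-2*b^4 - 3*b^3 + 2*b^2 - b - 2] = -8*b^3 - 9*b^2 + 4*b - 1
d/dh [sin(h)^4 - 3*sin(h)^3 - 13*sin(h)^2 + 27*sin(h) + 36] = (4*sin(h)^3 - 9*sin(h)^2 - 26*sin(h) + 27)*cos(h)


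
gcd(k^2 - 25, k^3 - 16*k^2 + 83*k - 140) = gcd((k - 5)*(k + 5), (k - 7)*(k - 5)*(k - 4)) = k - 5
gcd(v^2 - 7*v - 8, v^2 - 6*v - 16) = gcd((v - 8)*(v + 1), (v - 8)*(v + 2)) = v - 8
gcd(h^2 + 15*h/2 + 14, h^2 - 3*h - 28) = h + 4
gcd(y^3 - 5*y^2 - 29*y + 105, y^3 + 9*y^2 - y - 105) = y^2 + 2*y - 15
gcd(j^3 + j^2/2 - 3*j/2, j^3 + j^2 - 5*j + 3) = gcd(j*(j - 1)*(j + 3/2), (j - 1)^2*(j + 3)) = j - 1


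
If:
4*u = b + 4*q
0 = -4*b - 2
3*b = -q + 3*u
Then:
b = -1/2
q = -9/16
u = -11/16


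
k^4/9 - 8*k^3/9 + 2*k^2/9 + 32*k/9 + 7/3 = (k/3 + 1/3)^2*(k - 7)*(k - 3)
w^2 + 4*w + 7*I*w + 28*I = (w + 4)*(w + 7*I)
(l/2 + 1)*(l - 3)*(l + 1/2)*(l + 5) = l^4/2 + 9*l^3/4 - 9*l^2/2 - 71*l/4 - 15/2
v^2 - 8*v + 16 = (v - 4)^2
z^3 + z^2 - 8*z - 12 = (z - 3)*(z + 2)^2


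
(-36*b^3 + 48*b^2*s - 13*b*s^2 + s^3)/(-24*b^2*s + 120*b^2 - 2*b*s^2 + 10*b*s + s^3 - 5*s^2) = (6*b^2 - 7*b*s + s^2)/(4*b*s - 20*b + s^2 - 5*s)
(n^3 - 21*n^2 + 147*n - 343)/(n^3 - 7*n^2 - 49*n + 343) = (n - 7)/(n + 7)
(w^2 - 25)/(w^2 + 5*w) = (w - 5)/w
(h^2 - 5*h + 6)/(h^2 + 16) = (h^2 - 5*h + 6)/(h^2 + 16)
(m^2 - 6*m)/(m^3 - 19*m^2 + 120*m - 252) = m/(m^2 - 13*m + 42)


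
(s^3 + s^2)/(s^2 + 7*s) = s*(s + 1)/(s + 7)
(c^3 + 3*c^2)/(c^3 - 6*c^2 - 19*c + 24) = c^2/(c^2 - 9*c + 8)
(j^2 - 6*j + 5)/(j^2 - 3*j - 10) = (j - 1)/(j + 2)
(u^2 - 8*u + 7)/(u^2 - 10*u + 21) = (u - 1)/(u - 3)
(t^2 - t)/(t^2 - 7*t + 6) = t/(t - 6)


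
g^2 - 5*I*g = g*(g - 5*I)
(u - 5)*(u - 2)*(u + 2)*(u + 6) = u^4 + u^3 - 34*u^2 - 4*u + 120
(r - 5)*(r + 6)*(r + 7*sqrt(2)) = r^3 + r^2 + 7*sqrt(2)*r^2 - 30*r + 7*sqrt(2)*r - 210*sqrt(2)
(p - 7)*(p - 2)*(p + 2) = p^3 - 7*p^2 - 4*p + 28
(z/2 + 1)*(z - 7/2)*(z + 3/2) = z^3/2 - 37*z/8 - 21/4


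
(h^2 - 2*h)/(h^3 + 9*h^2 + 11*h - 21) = h*(h - 2)/(h^3 + 9*h^2 + 11*h - 21)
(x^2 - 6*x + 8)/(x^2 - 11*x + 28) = (x - 2)/(x - 7)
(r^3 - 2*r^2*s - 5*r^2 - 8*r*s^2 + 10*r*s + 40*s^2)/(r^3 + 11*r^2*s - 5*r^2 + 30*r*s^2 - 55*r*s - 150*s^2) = (r^2 - 2*r*s - 8*s^2)/(r^2 + 11*r*s + 30*s^2)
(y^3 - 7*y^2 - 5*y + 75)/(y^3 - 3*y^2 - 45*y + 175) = (y + 3)/(y + 7)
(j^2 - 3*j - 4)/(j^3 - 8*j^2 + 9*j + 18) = (j - 4)/(j^2 - 9*j + 18)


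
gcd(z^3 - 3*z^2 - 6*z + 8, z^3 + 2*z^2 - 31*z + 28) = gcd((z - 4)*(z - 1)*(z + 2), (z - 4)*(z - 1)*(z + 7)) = z^2 - 5*z + 4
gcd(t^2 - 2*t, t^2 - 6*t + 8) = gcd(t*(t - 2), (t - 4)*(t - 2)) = t - 2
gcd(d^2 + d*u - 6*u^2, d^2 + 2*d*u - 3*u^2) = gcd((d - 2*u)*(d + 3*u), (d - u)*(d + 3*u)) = d + 3*u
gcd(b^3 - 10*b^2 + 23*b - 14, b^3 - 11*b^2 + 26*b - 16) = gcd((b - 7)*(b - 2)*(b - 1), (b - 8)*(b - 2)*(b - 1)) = b^2 - 3*b + 2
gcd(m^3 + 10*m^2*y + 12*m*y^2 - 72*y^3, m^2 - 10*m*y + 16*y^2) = -m + 2*y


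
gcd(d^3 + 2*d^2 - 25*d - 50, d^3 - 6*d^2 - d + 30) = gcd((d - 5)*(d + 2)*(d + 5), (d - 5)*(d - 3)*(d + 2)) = d^2 - 3*d - 10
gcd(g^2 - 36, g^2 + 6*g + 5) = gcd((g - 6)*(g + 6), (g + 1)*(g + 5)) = 1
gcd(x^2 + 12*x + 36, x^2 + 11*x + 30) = x + 6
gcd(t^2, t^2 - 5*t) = t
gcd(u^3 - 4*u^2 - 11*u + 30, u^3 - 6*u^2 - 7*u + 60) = u^2 - 2*u - 15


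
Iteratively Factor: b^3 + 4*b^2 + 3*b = (b + 3)*(b^2 + b) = (b + 1)*(b + 3)*(b)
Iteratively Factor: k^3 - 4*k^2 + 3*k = (k - 1)*(k^2 - 3*k) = (k - 3)*(k - 1)*(k)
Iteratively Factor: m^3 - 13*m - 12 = (m - 4)*(m^2 + 4*m + 3) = (m - 4)*(m + 1)*(m + 3)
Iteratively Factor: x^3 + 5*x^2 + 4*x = (x + 4)*(x^2 + x) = x*(x + 4)*(x + 1)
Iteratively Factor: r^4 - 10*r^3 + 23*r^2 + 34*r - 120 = (r + 2)*(r^3 - 12*r^2 + 47*r - 60) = (r - 3)*(r + 2)*(r^2 - 9*r + 20) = (r - 5)*(r - 3)*(r + 2)*(r - 4)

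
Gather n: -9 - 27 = -36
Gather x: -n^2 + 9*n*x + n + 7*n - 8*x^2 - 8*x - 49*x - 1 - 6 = -n^2 + 8*n - 8*x^2 + x*(9*n - 57) - 7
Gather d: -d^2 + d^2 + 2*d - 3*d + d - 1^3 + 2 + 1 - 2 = 0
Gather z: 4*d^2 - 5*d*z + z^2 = 4*d^2 - 5*d*z + z^2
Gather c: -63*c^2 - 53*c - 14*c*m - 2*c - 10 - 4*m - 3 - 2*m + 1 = -63*c^2 + c*(-14*m - 55) - 6*m - 12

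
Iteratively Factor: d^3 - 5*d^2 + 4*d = (d - 1)*(d^2 - 4*d) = d*(d - 1)*(d - 4)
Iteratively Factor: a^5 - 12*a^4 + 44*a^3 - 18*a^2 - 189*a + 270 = (a - 5)*(a^4 - 7*a^3 + 9*a^2 + 27*a - 54) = (a - 5)*(a + 2)*(a^3 - 9*a^2 + 27*a - 27) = (a - 5)*(a - 3)*(a + 2)*(a^2 - 6*a + 9) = (a - 5)*(a - 3)^2*(a + 2)*(a - 3)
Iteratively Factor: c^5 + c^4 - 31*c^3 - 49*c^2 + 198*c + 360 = (c - 3)*(c^4 + 4*c^3 - 19*c^2 - 106*c - 120) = (c - 5)*(c - 3)*(c^3 + 9*c^2 + 26*c + 24) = (c - 5)*(c - 3)*(c + 3)*(c^2 + 6*c + 8) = (c - 5)*(c - 3)*(c + 2)*(c + 3)*(c + 4)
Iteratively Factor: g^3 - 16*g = (g + 4)*(g^2 - 4*g) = g*(g + 4)*(g - 4)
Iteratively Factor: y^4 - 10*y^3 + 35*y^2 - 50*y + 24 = (y - 1)*(y^3 - 9*y^2 + 26*y - 24) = (y - 4)*(y - 1)*(y^2 - 5*y + 6) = (y - 4)*(y - 2)*(y - 1)*(y - 3)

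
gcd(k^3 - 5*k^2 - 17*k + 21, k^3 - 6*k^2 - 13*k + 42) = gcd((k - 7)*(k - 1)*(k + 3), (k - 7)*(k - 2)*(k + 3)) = k^2 - 4*k - 21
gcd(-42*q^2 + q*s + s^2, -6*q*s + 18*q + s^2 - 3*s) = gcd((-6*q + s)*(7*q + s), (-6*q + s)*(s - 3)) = 6*q - s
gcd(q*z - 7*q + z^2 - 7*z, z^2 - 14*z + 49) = z - 7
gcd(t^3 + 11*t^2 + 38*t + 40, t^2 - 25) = t + 5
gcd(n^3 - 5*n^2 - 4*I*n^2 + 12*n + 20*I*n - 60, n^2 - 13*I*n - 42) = n - 6*I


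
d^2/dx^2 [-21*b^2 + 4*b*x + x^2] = 2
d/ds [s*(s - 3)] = 2*s - 3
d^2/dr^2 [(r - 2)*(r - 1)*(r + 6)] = 6*r + 6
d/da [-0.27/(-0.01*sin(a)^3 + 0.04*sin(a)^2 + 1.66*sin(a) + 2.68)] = (-0.0081*sin(a)^2 + 0.0216*sin(a) + 0.4482)*cos(a)/(-0.01*sin(a)^3 + 0.04*sin(a)^2 + 1.66*sin(a) + 2.68)^2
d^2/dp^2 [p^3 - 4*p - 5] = 6*p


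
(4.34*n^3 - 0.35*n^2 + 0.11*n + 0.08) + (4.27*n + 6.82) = 4.34*n^3 - 0.35*n^2 + 4.38*n + 6.9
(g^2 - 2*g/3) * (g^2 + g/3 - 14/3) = g^4 - g^3/3 - 44*g^2/9 + 28*g/9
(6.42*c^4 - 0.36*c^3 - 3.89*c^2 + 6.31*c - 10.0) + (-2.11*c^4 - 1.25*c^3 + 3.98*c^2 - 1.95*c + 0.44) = 4.31*c^4 - 1.61*c^3 + 0.0899999999999999*c^2 + 4.36*c - 9.56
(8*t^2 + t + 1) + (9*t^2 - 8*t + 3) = 17*t^2 - 7*t + 4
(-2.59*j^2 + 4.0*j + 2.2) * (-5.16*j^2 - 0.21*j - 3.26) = 13.3644*j^4 - 20.0961*j^3 - 3.7486*j^2 - 13.502*j - 7.172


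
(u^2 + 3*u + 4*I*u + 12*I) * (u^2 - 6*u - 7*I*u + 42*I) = u^4 - 3*u^3 - 3*I*u^3 + 10*u^2 + 9*I*u^2 - 84*u + 54*I*u - 504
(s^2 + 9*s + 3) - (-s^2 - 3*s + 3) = 2*s^2 + 12*s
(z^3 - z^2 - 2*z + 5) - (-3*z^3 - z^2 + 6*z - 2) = 4*z^3 - 8*z + 7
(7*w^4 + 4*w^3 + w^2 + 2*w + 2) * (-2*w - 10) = -14*w^5 - 78*w^4 - 42*w^3 - 14*w^2 - 24*w - 20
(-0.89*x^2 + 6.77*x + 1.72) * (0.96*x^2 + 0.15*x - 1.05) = -0.8544*x^4 + 6.3657*x^3 + 3.6012*x^2 - 6.8505*x - 1.806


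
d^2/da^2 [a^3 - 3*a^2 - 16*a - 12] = 6*a - 6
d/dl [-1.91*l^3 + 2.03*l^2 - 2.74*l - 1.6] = -5.73*l^2 + 4.06*l - 2.74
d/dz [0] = 0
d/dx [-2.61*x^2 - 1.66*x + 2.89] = -5.22*x - 1.66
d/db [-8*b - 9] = -8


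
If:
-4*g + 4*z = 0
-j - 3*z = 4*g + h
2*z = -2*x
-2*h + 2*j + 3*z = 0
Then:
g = z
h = -11*z/4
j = -17*z/4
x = -z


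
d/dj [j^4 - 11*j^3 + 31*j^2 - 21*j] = 4*j^3 - 33*j^2 + 62*j - 21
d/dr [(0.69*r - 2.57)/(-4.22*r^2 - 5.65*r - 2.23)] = (2.9118*r^2 - 21.6908*r - 16.0592)/(17.8084*r^4 + 47.686*r^3 + 50.7437*r^2 + 25.199*r + 4.9729)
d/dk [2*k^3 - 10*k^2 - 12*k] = 6*k^2 - 20*k - 12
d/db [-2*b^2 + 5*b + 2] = 5 - 4*b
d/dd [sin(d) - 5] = cos(d)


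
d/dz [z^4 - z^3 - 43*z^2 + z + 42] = 4*z^3 - 3*z^2 - 86*z + 1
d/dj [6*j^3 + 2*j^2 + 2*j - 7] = 18*j^2 + 4*j + 2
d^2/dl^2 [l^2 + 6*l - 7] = 2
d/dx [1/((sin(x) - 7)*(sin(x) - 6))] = (13 - 2*sin(x))*cos(x)/((sin(x) - 7)^2*(sin(x) - 6)^2)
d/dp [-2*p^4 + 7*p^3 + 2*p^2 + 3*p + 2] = -8*p^3 + 21*p^2 + 4*p + 3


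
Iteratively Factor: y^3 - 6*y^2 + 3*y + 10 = (y - 5)*(y^2 - y - 2) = (y - 5)*(y - 2)*(y + 1)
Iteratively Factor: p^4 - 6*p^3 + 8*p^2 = (p)*(p^3 - 6*p^2 + 8*p) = p*(p - 2)*(p^2 - 4*p) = p^2*(p - 2)*(p - 4)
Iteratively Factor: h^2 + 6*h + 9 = (h + 3)*(h + 3)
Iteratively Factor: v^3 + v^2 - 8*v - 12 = (v - 3)*(v^2 + 4*v + 4) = (v - 3)*(v + 2)*(v + 2)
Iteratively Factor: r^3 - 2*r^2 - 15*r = (r - 5)*(r^2 + 3*r) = (r - 5)*(r + 3)*(r)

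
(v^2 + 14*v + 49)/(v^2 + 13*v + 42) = (v + 7)/(v + 6)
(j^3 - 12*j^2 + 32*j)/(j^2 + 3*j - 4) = j*(j^2 - 12*j + 32)/(j^2 + 3*j - 4)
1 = 1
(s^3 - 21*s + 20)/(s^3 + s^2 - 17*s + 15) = (s - 4)/(s - 3)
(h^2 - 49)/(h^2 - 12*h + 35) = (h + 7)/(h - 5)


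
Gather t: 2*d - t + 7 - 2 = 2*d - t + 5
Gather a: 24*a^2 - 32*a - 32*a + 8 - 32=24*a^2 - 64*a - 24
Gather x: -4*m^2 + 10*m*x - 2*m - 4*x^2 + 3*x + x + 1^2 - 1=-4*m^2 - 2*m - 4*x^2 + x*(10*m + 4)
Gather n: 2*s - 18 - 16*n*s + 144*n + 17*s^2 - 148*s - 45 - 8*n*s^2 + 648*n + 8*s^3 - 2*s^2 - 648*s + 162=n*(-8*s^2 - 16*s + 792) + 8*s^3 + 15*s^2 - 794*s + 99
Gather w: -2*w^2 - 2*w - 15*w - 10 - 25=-2*w^2 - 17*w - 35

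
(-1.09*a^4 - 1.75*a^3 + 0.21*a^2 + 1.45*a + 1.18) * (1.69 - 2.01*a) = 2.1909*a^5 + 1.6754*a^4 - 3.3796*a^3 - 2.5596*a^2 + 0.0787000000000004*a + 1.9942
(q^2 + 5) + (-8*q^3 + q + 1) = -8*q^3 + q^2 + q + 6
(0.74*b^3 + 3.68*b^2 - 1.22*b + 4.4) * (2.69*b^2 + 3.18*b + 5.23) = 1.9906*b^5 + 12.2524*b^4 + 12.2908*b^3 + 27.2028*b^2 + 7.6114*b + 23.012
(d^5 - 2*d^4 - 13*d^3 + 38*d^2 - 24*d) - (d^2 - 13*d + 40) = d^5 - 2*d^4 - 13*d^3 + 37*d^2 - 11*d - 40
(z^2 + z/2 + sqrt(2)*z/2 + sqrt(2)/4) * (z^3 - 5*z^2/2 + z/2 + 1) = z^5 - 2*z^4 + sqrt(2)*z^4/2 - sqrt(2)*z^3 - 3*z^3/4 - 3*sqrt(2)*z^2/8 + 5*z^2/4 + z/2 + 5*sqrt(2)*z/8 + sqrt(2)/4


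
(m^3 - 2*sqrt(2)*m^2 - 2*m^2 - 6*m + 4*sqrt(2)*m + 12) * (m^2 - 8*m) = m^5 - 10*m^4 - 2*sqrt(2)*m^4 + 10*m^3 + 20*sqrt(2)*m^3 - 32*sqrt(2)*m^2 + 60*m^2 - 96*m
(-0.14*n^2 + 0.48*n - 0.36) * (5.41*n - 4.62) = -0.7574*n^3 + 3.2436*n^2 - 4.1652*n + 1.6632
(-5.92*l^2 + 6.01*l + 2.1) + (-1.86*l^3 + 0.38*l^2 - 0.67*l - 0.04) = -1.86*l^3 - 5.54*l^2 + 5.34*l + 2.06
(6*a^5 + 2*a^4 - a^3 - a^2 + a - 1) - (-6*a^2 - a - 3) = 6*a^5 + 2*a^4 - a^3 + 5*a^2 + 2*a + 2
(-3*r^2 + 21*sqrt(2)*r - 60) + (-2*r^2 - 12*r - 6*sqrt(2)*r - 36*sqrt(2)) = -5*r^2 - 12*r + 15*sqrt(2)*r - 60 - 36*sqrt(2)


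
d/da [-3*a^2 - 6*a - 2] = -6*a - 6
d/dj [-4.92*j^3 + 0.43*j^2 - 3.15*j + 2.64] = -14.76*j^2 + 0.86*j - 3.15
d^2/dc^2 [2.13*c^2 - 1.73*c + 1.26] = 4.26000000000000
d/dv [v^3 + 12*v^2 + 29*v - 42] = 3*v^2 + 24*v + 29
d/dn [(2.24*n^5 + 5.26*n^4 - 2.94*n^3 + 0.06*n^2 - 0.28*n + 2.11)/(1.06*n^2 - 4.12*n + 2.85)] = (7.1232*n^6 - 25.764*n^5 - 36.21*n^4 + 84.1896*n^3 - 25.0874*n^2 - 4.1312*n + 7.8952)/(1.1236*n^4 - 8.7344*n^3 + 23.0164*n^2 - 23.484*n + 8.1225)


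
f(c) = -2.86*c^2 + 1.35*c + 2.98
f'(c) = 1.35 - 5.72*c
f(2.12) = -7.01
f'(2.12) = -10.78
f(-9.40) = -262.42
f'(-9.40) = 55.12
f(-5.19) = -81.06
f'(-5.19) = 31.04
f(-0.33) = 2.22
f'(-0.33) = 3.24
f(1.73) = -3.24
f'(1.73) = -8.55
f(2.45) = -10.88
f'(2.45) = -12.66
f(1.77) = -3.59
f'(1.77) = -8.77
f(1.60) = -2.18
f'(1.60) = -7.80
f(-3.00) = -26.81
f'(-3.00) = 18.51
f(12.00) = -392.66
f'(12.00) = -67.29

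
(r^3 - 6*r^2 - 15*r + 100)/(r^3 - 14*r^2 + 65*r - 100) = (r + 4)/(r - 4)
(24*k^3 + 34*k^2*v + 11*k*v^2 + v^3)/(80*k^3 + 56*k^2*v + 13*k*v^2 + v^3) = (6*k^2 + 7*k*v + v^2)/(20*k^2 + 9*k*v + v^2)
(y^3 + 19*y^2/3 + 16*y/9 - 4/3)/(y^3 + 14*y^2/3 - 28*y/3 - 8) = (y - 1/3)/(y - 2)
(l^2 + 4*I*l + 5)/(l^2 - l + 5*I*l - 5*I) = (l - I)/(l - 1)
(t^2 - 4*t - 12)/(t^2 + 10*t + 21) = (t^2 - 4*t - 12)/(t^2 + 10*t + 21)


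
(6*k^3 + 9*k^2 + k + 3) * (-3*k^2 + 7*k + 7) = -18*k^5 + 15*k^4 + 102*k^3 + 61*k^2 + 28*k + 21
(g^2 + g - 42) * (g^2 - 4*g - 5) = g^4 - 3*g^3 - 51*g^2 + 163*g + 210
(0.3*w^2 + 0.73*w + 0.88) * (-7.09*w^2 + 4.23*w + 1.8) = -2.127*w^4 - 3.9067*w^3 - 2.6113*w^2 + 5.0364*w + 1.584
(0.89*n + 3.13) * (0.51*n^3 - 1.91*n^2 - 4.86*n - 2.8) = 0.4539*n^4 - 0.1036*n^3 - 10.3037*n^2 - 17.7038*n - 8.764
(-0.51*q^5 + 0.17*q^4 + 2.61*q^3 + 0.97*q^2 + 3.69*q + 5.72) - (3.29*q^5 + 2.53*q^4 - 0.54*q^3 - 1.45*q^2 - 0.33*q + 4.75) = -3.8*q^5 - 2.36*q^4 + 3.15*q^3 + 2.42*q^2 + 4.02*q + 0.97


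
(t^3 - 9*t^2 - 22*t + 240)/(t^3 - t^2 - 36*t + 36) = (t^2 - 3*t - 40)/(t^2 + 5*t - 6)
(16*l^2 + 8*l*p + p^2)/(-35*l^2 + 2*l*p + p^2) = (16*l^2 + 8*l*p + p^2)/(-35*l^2 + 2*l*p + p^2)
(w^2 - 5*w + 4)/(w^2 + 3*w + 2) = (w^2 - 5*w + 4)/(w^2 + 3*w + 2)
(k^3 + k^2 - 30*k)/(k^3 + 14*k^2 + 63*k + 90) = k*(k - 5)/(k^2 + 8*k + 15)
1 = 1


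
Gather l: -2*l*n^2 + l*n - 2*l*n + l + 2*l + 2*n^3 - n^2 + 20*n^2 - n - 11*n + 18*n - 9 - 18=l*(-2*n^2 - n + 3) + 2*n^3 + 19*n^2 + 6*n - 27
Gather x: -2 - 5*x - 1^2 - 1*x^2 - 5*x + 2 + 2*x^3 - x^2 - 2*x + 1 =2*x^3 - 2*x^2 - 12*x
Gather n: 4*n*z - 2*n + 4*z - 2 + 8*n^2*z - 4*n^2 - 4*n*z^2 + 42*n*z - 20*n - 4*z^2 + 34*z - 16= n^2*(8*z - 4) + n*(-4*z^2 + 46*z - 22) - 4*z^2 + 38*z - 18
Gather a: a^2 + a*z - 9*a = a^2 + a*(z - 9)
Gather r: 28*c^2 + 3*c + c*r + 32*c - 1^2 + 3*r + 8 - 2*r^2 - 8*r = 28*c^2 + 35*c - 2*r^2 + r*(c - 5) + 7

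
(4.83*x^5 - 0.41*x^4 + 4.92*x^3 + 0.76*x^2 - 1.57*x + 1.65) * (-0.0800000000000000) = -0.3864*x^5 + 0.0328*x^4 - 0.3936*x^3 - 0.0608*x^2 + 0.1256*x - 0.132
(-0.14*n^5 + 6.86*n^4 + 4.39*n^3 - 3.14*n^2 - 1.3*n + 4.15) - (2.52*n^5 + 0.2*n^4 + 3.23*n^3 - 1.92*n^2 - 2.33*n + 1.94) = -2.66*n^5 + 6.66*n^4 + 1.16*n^3 - 1.22*n^2 + 1.03*n + 2.21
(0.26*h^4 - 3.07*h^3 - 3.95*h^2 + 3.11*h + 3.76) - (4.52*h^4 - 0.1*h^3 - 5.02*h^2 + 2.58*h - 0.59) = -4.26*h^4 - 2.97*h^3 + 1.07*h^2 + 0.53*h + 4.35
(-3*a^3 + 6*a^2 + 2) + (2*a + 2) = -3*a^3 + 6*a^2 + 2*a + 4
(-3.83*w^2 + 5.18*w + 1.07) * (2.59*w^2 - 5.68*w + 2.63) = -9.9197*w^4 + 35.1706*w^3 - 36.724*w^2 + 7.5458*w + 2.8141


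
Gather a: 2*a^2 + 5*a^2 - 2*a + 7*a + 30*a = 7*a^2 + 35*a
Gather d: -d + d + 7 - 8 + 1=0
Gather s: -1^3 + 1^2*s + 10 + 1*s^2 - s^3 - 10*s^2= -s^3 - 9*s^2 + s + 9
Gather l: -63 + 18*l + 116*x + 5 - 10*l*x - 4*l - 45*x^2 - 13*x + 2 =l*(14 - 10*x) - 45*x^2 + 103*x - 56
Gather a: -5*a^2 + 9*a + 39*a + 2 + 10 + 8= -5*a^2 + 48*a + 20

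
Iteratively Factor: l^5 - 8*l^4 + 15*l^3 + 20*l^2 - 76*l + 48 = (l + 2)*(l^4 - 10*l^3 + 35*l^2 - 50*l + 24) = (l - 4)*(l + 2)*(l^3 - 6*l^2 + 11*l - 6) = (l - 4)*(l - 1)*(l + 2)*(l^2 - 5*l + 6) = (l - 4)*(l - 2)*(l - 1)*(l + 2)*(l - 3)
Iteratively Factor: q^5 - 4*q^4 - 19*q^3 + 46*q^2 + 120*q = (q + 2)*(q^4 - 6*q^3 - 7*q^2 + 60*q) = q*(q + 2)*(q^3 - 6*q^2 - 7*q + 60) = q*(q + 2)*(q + 3)*(q^2 - 9*q + 20) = q*(q - 4)*(q + 2)*(q + 3)*(q - 5)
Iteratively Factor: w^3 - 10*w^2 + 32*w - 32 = (w - 2)*(w^2 - 8*w + 16) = (w - 4)*(w - 2)*(w - 4)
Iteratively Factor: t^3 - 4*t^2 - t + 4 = (t - 1)*(t^2 - 3*t - 4) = (t - 4)*(t - 1)*(t + 1)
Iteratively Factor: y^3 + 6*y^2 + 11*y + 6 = (y + 2)*(y^2 + 4*y + 3) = (y + 1)*(y + 2)*(y + 3)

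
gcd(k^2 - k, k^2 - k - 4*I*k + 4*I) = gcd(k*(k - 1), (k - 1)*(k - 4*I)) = k - 1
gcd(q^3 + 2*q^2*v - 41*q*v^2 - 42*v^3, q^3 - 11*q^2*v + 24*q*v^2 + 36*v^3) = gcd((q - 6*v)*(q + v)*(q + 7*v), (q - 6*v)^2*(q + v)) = q^2 - 5*q*v - 6*v^2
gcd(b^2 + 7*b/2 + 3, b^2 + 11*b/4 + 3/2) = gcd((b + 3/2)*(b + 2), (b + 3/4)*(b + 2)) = b + 2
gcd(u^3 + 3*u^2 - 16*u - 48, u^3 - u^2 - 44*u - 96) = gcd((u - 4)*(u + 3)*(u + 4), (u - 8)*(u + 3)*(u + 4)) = u^2 + 7*u + 12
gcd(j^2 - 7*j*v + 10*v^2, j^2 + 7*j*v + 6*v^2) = 1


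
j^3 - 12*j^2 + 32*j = j*(j - 8)*(j - 4)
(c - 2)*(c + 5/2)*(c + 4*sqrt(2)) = c^3 + c^2/2 + 4*sqrt(2)*c^2 - 5*c + 2*sqrt(2)*c - 20*sqrt(2)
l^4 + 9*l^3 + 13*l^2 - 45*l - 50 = (l - 2)*(l + 1)*(l + 5)^2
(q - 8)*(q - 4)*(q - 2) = q^3 - 14*q^2 + 56*q - 64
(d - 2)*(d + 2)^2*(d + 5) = d^4 + 7*d^3 + 6*d^2 - 28*d - 40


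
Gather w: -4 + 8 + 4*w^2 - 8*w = 4*w^2 - 8*w + 4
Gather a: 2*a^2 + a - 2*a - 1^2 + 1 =2*a^2 - a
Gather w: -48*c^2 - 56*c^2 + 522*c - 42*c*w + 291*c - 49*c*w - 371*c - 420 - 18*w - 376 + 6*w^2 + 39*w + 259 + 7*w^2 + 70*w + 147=-104*c^2 + 442*c + 13*w^2 + w*(91 - 91*c) - 390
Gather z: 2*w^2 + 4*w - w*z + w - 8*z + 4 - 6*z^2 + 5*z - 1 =2*w^2 + 5*w - 6*z^2 + z*(-w - 3) + 3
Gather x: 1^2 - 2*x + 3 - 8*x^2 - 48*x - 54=-8*x^2 - 50*x - 50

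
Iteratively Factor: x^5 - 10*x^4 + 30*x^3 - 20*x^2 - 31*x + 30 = (x - 2)*(x^4 - 8*x^3 + 14*x^2 + 8*x - 15) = (x - 2)*(x + 1)*(x^3 - 9*x^2 + 23*x - 15) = (x - 2)*(x - 1)*(x + 1)*(x^2 - 8*x + 15) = (x - 3)*(x - 2)*(x - 1)*(x + 1)*(x - 5)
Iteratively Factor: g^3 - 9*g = (g - 3)*(g^2 + 3*g) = g*(g - 3)*(g + 3)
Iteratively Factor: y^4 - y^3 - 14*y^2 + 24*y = (y + 4)*(y^3 - 5*y^2 + 6*y) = y*(y + 4)*(y^2 - 5*y + 6) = y*(y - 3)*(y + 4)*(y - 2)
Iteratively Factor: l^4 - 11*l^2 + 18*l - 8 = (l + 4)*(l^3 - 4*l^2 + 5*l - 2) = (l - 1)*(l + 4)*(l^2 - 3*l + 2) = (l - 1)^2*(l + 4)*(l - 2)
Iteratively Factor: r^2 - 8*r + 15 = (r - 5)*(r - 3)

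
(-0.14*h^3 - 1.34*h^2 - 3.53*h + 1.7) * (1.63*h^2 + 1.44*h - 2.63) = -0.2282*h^5 - 2.3858*h^4 - 7.3153*h^3 + 1.212*h^2 + 11.7319*h - 4.471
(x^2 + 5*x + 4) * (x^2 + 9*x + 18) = x^4 + 14*x^3 + 67*x^2 + 126*x + 72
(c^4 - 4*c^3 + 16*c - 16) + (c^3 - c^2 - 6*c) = c^4 - 3*c^3 - c^2 + 10*c - 16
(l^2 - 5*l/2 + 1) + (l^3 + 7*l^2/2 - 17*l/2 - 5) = l^3 + 9*l^2/2 - 11*l - 4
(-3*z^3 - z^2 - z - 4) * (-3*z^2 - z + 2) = 9*z^5 + 6*z^4 - 2*z^3 + 11*z^2 + 2*z - 8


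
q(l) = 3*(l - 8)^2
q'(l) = 6*l - 48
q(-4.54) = 471.75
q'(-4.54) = -75.24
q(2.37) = 95.09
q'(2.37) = -33.78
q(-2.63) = 338.99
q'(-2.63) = -63.78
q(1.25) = 136.69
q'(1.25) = -40.50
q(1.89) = 112.00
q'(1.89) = -36.66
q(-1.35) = 262.27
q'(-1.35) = -56.10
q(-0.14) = 198.78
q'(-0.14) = -48.84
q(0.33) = 176.49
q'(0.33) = -46.02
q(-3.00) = 363.00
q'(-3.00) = -66.00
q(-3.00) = 363.00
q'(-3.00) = -66.00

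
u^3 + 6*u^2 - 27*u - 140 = (u - 5)*(u + 4)*(u + 7)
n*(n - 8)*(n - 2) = n^3 - 10*n^2 + 16*n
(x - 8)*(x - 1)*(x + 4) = x^3 - 5*x^2 - 28*x + 32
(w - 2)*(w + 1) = w^2 - w - 2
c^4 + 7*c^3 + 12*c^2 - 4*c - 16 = (c - 1)*(c + 2)^2*(c + 4)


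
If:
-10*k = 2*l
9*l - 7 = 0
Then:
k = -7/45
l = 7/9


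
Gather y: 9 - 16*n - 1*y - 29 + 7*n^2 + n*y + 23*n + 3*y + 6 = 7*n^2 + 7*n + y*(n + 2) - 14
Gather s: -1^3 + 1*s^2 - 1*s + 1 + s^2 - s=2*s^2 - 2*s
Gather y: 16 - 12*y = 16 - 12*y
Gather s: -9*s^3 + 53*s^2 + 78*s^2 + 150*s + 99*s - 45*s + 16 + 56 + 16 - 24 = -9*s^3 + 131*s^2 + 204*s + 64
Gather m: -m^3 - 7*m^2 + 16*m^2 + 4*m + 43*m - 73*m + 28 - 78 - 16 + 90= -m^3 + 9*m^2 - 26*m + 24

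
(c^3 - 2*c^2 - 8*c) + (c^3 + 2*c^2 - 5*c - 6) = 2*c^3 - 13*c - 6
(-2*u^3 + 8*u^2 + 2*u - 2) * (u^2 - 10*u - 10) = -2*u^5 + 28*u^4 - 58*u^3 - 102*u^2 + 20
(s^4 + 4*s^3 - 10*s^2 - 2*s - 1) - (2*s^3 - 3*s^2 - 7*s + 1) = s^4 + 2*s^3 - 7*s^2 + 5*s - 2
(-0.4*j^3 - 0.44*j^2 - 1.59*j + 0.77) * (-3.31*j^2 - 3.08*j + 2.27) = 1.324*j^5 + 2.6884*j^4 + 5.7101*j^3 + 1.3497*j^2 - 5.9809*j + 1.7479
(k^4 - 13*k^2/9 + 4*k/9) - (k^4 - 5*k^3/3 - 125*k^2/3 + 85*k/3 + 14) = 5*k^3/3 + 362*k^2/9 - 251*k/9 - 14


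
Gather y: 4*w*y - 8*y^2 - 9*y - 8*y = -8*y^2 + y*(4*w - 17)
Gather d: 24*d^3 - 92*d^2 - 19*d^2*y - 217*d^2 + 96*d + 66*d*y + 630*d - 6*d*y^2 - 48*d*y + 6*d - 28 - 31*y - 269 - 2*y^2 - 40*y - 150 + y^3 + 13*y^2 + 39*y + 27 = 24*d^3 + d^2*(-19*y - 309) + d*(-6*y^2 + 18*y + 732) + y^3 + 11*y^2 - 32*y - 420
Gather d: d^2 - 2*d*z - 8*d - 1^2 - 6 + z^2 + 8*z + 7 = d^2 + d*(-2*z - 8) + z^2 + 8*z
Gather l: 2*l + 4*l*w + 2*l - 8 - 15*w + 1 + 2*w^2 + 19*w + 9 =l*(4*w + 4) + 2*w^2 + 4*w + 2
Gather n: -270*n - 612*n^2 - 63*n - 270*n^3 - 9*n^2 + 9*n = -270*n^3 - 621*n^2 - 324*n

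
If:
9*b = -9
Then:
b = -1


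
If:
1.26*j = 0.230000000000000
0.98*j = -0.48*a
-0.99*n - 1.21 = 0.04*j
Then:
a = -0.37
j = 0.18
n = -1.23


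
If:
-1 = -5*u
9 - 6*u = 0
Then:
No Solution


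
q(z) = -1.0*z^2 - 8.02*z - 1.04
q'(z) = -2.0*z - 8.02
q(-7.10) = 5.49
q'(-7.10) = 6.18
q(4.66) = -60.13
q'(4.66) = -17.34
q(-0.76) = 4.48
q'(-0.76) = -6.50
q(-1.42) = 8.33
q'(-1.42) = -5.18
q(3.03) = -34.52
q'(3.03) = -14.08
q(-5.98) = 11.16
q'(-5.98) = 3.94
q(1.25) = -12.63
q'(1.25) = -10.52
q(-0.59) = 3.34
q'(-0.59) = -6.84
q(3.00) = -34.10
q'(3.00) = -14.02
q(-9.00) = -9.86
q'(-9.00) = 9.98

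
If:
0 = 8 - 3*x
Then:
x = 8/3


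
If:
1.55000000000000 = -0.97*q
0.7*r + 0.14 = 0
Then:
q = -1.60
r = -0.20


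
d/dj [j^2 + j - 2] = 2*j + 1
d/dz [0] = 0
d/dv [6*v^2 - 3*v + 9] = 12*v - 3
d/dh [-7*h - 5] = -7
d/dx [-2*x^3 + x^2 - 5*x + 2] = -6*x^2 + 2*x - 5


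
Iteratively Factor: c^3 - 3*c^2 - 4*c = (c + 1)*(c^2 - 4*c) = c*(c + 1)*(c - 4)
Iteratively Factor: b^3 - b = (b - 1)*(b^2 + b) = (b - 1)*(b + 1)*(b)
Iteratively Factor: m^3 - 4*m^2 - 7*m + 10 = (m + 2)*(m^2 - 6*m + 5) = (m - 5)*(m + 2)*(m - 1)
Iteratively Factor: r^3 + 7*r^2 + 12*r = (r + 3)*(r^2 + 4*r) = (r + 3)*(r + 4)*(r)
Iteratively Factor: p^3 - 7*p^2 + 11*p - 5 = (p - 1)*(p^2 - 6*p + 5) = (p - 5)*(p - 1)*(p - 1)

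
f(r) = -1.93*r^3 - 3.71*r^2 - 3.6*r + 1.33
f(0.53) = -1.91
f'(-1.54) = -5.90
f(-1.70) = 6.21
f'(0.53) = -9.16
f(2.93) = -89.61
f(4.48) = -262.80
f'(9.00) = -539.37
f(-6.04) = 313.00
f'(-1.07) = -2.29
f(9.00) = -1738.55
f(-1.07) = 3.30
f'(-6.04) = -170.01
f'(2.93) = -75.05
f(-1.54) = 5.12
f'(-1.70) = -7.72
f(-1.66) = 5.91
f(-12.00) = 2845.33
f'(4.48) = -153.05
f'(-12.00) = -748.32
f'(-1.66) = -7.24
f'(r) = -5.79*r^2 - 7.42*r - 3.6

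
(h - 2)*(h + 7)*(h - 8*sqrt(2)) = h^3 - 8*sqrt(2)*h^2 + 5*h^2 - 40*sqrt(2)*h - 14*h + 112*sqrt(2)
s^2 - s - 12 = (s - 4)*(s + 3)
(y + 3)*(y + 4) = y^2 + 7*y + 12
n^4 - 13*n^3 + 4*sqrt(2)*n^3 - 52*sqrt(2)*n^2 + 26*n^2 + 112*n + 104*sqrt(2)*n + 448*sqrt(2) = (n - 8)*(n - 7)*(n + 2)*(n + 4*sqrt(2))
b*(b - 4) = b^2 - 4*b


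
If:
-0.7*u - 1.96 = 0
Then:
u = -2.80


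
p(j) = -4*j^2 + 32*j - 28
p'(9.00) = -40.00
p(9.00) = -64.00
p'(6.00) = -16.00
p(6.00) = 20.00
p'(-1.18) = 41.44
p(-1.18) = -71.33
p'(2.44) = 12.48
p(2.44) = 26.27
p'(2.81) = 9.52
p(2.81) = 30.34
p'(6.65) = -21.20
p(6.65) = 7.91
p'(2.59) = 11.28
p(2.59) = 28.05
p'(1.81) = 17.52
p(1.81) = 16.82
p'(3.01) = 7.92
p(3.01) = 32.08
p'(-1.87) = 46.96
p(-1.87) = -101.83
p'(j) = 32 - 8*j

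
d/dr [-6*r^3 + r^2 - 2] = 2*r*(1 - 9*r)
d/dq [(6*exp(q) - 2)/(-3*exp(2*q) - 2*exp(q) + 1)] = 2*exp(q)/(exp(2*q) + 2*exp(q) + 1)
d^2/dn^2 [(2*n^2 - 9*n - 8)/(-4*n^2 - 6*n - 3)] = 24*(16*n^3 + 38*n^2 + 21*n + 1)/(64*n^6 + 288*n^5 + 576*n^4 + 648*n^3 + 432*n^2 + 162*n + 27)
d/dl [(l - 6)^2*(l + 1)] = (l - 6)*(3*l - 4)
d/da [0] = 0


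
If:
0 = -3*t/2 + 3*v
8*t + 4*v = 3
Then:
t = 3/10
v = 3/20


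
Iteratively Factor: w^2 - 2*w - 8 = (w + 2)*(w - 4)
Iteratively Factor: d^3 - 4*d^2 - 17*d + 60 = (d + 4)*(d^2 - 8*d + 15) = (d - 5)*(d + 4)*(d - 3)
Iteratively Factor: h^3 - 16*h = (h + 4)*(h^2 - 4*h) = h*(h + 4)*(h - 4)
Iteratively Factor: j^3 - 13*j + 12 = (j + 4)*(j^2 - 4*j + 3) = (j - 1)*(j + 4)*(j - 3)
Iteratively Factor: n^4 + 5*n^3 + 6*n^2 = (n)*(n^3 + 5*n^2 + 6*n) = n*(n + 2)*(n^2 + 3*n) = n*(n + 2)*(n + 3)*(n)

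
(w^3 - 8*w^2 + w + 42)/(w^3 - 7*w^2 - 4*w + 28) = (w - 3)/(w - 2)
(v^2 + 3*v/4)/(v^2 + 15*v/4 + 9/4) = v/(v + 3)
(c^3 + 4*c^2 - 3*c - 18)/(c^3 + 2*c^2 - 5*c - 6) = (c + 3)/(c + 1)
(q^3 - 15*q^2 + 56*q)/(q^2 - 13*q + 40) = q*(q - 7)/(q - 5)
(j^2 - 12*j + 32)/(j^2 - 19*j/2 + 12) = 2*(j - 4)/(2*j - 3)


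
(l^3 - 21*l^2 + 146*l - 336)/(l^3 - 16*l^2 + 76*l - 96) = (l - 7)/(l - 2)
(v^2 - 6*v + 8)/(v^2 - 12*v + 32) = (v - 2)/(v - 8)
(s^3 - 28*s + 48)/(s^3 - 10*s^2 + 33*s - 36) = (s^2 + 4*s - 12)/(s^2 - 6*s + 9)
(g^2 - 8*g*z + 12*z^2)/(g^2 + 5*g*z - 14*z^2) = (g - 6*z)/(g + 7*z)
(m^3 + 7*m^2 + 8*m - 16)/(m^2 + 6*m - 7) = (m^2 + 8*m + 16)/(m + 7)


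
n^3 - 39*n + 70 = (n - 5)*(n - 2)*(n + 7)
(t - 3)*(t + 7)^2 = t^3 + 11*t^2 + 7*t - 147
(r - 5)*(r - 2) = r^2 - 7*r + 10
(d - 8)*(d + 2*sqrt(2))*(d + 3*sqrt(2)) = d^3 - 8*d^2 + 5*sqrt(2)*d^2 - 40*sqrt(2)*d + 12*d - 96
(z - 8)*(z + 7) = z^2 - z - 56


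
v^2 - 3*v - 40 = (v - 8)*(v + 5)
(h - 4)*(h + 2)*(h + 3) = h^3 + h^2 - 14*h - 24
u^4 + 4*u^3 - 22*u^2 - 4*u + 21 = (u - 3)*(u - 1)*(u + 1)*(u + 7)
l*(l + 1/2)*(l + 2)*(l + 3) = l^4 + 11*l^3/2 + 17*l^2/2 + 3*l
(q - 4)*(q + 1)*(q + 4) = q^3 + q^2 - 16*q - 16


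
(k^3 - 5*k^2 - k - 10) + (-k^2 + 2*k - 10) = k^3 - 6*k^2 + k - 20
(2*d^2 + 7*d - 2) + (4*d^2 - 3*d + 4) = 6*d^2 + 4*d + 2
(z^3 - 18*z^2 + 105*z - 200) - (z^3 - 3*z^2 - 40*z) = -15*z^2 + 145*z - 200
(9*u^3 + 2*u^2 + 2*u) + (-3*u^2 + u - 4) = 9*u^3 - u^2 + 3*u - 4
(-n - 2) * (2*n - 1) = -2*n^2 - 3*n + 2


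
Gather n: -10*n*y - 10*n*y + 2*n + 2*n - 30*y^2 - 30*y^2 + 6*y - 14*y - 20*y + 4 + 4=n*(4 - 20*y) - 60*y^2 - 28*y + 8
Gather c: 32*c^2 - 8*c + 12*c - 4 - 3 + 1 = 32*c^2 + 4*c - 6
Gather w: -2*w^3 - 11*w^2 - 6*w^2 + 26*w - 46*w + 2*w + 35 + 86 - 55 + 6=-2*w^3 - 17*w^2 - 18*w + 72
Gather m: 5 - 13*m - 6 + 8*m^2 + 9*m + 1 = 8*m^2 - 4*m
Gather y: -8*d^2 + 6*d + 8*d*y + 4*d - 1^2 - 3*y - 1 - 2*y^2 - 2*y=-8*d^2 + 10*d - 2*y^2 + y*(8*d - 5) - 2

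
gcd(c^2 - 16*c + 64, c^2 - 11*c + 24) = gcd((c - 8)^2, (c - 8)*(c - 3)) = c - 8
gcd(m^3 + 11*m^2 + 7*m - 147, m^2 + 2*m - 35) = m + 7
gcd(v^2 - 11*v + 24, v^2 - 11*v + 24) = v^2 - 11*v + 24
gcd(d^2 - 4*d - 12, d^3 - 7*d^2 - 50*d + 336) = d - 6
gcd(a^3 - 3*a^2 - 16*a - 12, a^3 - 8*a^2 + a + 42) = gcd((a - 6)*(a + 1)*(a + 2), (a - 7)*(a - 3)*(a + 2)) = a + 2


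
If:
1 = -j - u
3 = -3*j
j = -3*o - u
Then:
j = -1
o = 1/3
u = 0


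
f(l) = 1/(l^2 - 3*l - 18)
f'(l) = (3 - 2*l)/(l^2 - 3*l - 18)^2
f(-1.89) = -0.11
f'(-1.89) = 0.09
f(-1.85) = -0.11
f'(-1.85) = 0.08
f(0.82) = -0.05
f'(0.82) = 0.00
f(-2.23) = -0.16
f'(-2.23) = 0.19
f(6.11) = 1.00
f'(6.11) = -9.18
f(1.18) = -0.05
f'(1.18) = 0.00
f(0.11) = -0.05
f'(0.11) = 0.01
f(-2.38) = -0.19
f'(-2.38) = 0.29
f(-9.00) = 0.01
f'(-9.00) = 0.00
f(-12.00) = 0.01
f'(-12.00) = 0.00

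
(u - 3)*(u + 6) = u^2 + 3*u - 18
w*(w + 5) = w^2 + 5*w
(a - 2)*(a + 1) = a^2 - a - 2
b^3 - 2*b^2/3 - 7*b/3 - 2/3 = (b - 2)*(b + 1/3)*(b + 1)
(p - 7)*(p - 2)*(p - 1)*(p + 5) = p^4 - 5*p^3 - 27*p^2 + 101*p - 70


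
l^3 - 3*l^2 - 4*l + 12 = (l - 3)*(l - 2)*(l + 2)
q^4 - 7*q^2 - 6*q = q*(q - 3)*(q + 1)*(q + 2)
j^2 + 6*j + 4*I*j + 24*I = (j + 6)*(j + 4*I)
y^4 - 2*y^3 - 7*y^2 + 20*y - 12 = (y - 2)^2*(y - 1)*(y + 3)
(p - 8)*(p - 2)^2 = p^3 - 12*p^2 + 36*p - 32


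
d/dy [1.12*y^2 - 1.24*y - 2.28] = 2.24*y - 1.24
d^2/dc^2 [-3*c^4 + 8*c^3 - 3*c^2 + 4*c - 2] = -36*c^2 + 48*c - 6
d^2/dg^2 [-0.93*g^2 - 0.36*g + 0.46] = -1.86000000000000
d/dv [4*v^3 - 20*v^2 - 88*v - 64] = 12*v^2 - 40*v - 88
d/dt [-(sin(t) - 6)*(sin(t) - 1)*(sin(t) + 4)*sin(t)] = (-4*sin(t)^3 + 9*sin(t)^2 + 44*sin(t) - 24)*cos(t)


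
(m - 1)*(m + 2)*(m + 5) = m^3 + 6*m^2 + 3*m - 10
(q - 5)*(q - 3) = q^2 - 8*q + 15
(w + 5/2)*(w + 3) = w^2 + 11*w/2 + 15/2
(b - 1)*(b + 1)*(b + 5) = b^3 + 5*b^2 - b - 5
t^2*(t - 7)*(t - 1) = t^4 - 8*t^3 + 7*t^2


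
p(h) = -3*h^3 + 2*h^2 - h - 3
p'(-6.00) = -349.00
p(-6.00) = 723.00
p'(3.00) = -70.00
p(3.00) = -69.00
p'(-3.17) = -104.12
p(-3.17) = 115.83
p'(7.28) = -448.87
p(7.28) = -1061.77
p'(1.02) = -6.28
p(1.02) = -5.12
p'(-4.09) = -167.91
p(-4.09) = 239.80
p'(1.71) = -20.48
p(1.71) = -13.86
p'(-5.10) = -255.49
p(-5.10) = 452.07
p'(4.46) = -162.18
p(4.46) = -233.83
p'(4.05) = -132.42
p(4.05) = -173.54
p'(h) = -9*h^2 + 4*h - 1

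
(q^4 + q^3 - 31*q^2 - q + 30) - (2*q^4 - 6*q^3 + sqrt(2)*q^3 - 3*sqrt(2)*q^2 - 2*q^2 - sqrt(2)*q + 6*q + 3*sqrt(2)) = -q^4 - sqrt(2)*q^3 + 7*q^3 - 29*q^2 + 3*sqrt(2)*q^2 - 7*q + sqrt(2)*q - 3*sqrt(2) + 30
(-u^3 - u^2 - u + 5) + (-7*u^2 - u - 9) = -u^3 - 8*u^2 - 2*u - 4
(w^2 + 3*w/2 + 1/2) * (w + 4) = w^3 + 11*w^2/2 + 13*w/2 + 2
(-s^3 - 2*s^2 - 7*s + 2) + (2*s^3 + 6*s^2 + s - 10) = s^3 + 4*s^2 - 6*s - 8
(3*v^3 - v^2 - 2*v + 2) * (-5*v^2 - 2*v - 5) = -15*v^5 - v^4 - 3*v^3 - v^2 + 6*v - 10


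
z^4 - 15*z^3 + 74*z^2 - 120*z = z*(z - 6)*(z - 5)*(z - 4)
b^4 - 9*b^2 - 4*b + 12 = (b - 3)*(b - 1)*(b + 2)^2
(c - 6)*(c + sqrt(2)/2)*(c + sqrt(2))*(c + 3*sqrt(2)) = c^4 - 6*c^3 + 9*sqrt(2)*c^3/2 - 27*sqrt(2)*c^2 + 10*c^2 - 60*c + 3*sqrt(2)*c - 18*sqrt(2)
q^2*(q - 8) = q^3 - 8*q^2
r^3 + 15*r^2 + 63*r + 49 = (r + 1)*(r + 7)^2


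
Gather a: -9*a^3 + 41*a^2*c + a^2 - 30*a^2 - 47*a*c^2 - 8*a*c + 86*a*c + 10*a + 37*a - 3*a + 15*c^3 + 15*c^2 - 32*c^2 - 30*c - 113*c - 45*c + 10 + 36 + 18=-9*a^3 + a^2*(41*c - 29) + a*(-47*c^2 + 78*c + 44) + 15*c^3 - 17*c^2 - 188*c + 64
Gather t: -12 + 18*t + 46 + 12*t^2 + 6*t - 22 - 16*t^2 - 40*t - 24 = -4*t^2 - 16*t - 12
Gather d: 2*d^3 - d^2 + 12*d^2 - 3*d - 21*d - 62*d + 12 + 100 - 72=2*d^3 + 11*d^2 - 86*d + 40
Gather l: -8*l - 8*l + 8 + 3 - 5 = 6 - 16*l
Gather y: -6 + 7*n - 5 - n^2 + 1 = -n^2 + 7*n - 10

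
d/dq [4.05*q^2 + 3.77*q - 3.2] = 8.1*q + 3.77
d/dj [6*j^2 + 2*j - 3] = 12*j + 2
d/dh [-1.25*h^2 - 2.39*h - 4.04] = -2.5*h - 2.39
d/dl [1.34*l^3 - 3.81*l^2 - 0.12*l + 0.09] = 4.02*l^2 - 7.62*l - 0.12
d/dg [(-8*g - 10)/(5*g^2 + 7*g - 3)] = 2*(20*g^2 + 50*g + 47)/(25*g^4 + 70*g^3 + 19*g^2 - 42*g + 9)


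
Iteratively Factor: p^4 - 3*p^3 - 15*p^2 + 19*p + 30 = (p - 5)*(p^3 + 2*p^2 - 5*p - 6) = (p - 5)*(p + 1)*(p^2 + p - 6) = (p - 5)*(p - 2)*(p + 1)*(p + 3)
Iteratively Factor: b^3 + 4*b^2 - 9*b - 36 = (b - 3)*(b^2 + 7*b + 12) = (b - 3)*(b + 3)*(b + 4)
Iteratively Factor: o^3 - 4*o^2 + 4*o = (o - 2)*(o^2 - 2*o) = (o - 2)^2*(o)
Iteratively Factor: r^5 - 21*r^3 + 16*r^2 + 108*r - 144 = (r - 2)*(r^4 + 2*r^3 - 17*r^2 - 18*r + 72) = (r - 2)^2*(r^3 + 4*r^2 - 9*r - 36) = (r - 2)^2*(r + 3)*(r^2 + r - 12) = (r - 3)*(r - 2)^2*(r + 3)*(r + 4)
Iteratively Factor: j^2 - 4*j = (j)*(j - 4)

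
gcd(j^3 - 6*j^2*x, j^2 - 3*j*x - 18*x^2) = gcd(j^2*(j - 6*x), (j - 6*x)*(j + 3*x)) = -j + 6*x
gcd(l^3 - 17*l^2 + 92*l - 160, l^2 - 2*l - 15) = l - 5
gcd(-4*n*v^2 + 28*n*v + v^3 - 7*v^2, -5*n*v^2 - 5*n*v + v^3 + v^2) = v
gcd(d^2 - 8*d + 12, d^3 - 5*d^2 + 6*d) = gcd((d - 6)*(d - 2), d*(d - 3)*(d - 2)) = d - 2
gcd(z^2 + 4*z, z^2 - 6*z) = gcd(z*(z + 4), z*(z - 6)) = z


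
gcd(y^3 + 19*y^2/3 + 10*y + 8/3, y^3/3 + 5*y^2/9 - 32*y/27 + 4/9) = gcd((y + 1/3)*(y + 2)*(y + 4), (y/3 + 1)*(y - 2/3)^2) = 1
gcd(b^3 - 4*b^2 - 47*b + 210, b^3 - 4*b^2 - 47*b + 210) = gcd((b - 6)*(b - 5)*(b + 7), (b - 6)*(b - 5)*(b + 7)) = b^3 - 4*b^2 - 47*b + 210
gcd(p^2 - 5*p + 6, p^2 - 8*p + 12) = p - 2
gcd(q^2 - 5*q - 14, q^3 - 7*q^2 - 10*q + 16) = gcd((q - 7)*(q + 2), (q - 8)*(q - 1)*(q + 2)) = q + 2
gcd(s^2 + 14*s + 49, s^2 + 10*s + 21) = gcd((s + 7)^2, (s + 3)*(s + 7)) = s + 7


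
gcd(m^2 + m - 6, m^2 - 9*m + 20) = 1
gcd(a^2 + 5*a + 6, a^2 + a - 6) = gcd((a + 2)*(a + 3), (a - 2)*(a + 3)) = a + 3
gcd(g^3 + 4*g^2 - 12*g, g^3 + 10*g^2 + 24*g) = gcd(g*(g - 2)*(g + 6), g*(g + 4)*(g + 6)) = g^2 + 6*g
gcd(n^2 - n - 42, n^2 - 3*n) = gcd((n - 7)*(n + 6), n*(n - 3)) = 1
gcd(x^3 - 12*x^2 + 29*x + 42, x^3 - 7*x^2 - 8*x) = x + 1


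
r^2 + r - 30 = (r - 5)*(r + 6)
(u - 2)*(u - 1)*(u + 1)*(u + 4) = u^4 + 2*u^3 - 9*u^2 - 2*u + 8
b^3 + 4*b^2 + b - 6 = (b - 1)*(b + 2)*(b + 3)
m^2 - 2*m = m*(m - 2)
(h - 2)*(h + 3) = h^2 + h - 6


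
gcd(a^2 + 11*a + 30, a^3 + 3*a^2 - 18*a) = a + 6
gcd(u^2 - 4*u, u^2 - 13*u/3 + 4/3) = u - 4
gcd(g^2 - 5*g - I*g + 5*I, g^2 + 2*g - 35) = g - 5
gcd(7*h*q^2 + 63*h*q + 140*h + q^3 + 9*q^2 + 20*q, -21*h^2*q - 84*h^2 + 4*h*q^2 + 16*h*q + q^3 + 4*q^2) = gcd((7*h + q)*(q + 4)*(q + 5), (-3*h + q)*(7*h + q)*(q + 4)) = 7*h*q + 28*h + q^2 + 4*q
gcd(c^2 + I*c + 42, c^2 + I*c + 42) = c^2 + I*c + 42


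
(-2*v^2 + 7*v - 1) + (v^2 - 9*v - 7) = -v^2 - 2*v - 8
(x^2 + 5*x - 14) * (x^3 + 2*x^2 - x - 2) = x^5 + 7*x^4 - 5*x^3 - 35*x^2 + 4*x + 28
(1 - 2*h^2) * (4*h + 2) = -8*h^3 - 4*h^2 + 4*h + 2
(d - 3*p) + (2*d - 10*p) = 3*d - 13*p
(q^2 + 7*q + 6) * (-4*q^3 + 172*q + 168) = -4*q^5 - 28*q^4 + 148*q^3 + 1372*q^2 + 2208*q + 1008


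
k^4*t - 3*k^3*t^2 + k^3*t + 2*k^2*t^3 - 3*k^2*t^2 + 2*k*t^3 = k*(k - 2*t)*(k - t)*(k*t + t)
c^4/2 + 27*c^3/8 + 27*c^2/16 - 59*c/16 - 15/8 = (c/2 + 1/4)*(c - 1)*(c + 5/4)*(c + 6)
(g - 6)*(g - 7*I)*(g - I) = g^3 - 6*g^2 - 8*I*g^2 - 7*g + 48*I*g + 42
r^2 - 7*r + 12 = (r - 4)*(r - 3)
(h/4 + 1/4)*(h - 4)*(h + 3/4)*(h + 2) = h^4/4 - h^3/16 - 43*h^2/16 - 31*h/8 - 3/2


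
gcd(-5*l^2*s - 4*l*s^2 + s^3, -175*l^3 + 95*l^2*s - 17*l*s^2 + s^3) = -5*l + s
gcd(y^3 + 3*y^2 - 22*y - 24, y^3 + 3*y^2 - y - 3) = y + 1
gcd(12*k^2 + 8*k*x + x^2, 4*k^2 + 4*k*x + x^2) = 2*k + x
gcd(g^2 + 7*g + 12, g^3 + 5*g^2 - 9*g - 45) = g + 3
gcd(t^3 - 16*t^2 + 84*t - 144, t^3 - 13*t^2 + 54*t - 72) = t^2 - 10*t + 24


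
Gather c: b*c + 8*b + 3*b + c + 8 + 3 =11*b + c*(b + 1) + 11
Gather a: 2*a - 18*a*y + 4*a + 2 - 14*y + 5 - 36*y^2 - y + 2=a*(6 - 18*y) - 36*y^2 - 15*y + 9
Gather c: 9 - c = 9 - c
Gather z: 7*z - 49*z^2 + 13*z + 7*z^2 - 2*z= -42*z^2 + 18*z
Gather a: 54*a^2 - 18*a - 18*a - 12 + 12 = 54*a^2 - 36*a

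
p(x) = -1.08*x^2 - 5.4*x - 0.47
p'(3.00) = -11.88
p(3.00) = -26.39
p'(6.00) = -18.36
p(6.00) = -71.75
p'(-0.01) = -5.38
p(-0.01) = -0.42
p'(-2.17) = -0.71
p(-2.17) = 6.16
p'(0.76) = -7.04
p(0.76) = -5.20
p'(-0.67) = -3.95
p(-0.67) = 2.66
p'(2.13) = -10.00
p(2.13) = -16.87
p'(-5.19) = 5.81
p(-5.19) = -1.53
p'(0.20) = -5.83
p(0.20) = -1.59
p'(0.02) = -5.44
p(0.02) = -0.58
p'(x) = -2.16*x - 5.4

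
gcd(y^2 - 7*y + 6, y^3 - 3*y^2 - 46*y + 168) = y - 6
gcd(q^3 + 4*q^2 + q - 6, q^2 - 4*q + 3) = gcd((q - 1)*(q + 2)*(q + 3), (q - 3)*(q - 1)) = q - 1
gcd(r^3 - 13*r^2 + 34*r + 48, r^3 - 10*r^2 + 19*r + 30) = r^2 - 5*r - 6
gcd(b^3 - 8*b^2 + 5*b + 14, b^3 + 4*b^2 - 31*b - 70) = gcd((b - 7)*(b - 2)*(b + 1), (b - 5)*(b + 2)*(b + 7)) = 1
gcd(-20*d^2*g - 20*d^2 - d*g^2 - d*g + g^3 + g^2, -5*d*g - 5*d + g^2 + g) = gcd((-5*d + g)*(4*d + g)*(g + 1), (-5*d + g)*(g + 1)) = 5*d*g + 5*d - g^2 - g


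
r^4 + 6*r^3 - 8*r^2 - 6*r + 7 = (r - 1)^2*(r + 1)*(r + 7)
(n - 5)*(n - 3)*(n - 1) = n^3 - 9*n^2 + 23*n - 15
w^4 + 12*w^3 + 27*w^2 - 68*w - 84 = (w - 2)*(w + 1)*(w + 6)*(w + 7)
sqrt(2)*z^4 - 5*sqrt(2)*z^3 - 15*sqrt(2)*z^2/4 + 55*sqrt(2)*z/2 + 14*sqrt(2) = (z - 4)*(z - 7/2)*(z + 2)*(sqrt(2)*z + sqrt(2)/2)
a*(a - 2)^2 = a^3 - 4*a^2 + 4*a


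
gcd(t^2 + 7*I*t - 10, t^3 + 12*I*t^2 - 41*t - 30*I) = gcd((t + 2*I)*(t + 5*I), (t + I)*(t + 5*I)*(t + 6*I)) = t + 5*I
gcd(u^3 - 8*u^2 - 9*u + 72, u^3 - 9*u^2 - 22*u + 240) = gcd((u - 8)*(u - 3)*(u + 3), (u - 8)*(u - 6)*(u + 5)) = u - 8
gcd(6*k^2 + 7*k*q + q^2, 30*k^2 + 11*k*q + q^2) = 6*k + q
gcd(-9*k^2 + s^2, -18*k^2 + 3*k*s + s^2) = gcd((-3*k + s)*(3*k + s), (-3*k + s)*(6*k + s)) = -3*k + s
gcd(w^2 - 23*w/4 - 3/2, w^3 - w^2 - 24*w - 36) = w - 6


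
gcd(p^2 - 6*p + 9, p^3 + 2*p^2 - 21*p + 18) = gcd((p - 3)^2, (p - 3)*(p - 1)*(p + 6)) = p - 3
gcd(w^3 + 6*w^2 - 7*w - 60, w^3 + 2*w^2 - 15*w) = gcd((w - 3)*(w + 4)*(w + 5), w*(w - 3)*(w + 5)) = w^2 + 2*w - 15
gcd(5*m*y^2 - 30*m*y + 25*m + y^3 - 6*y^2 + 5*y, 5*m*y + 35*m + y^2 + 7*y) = 5*m + y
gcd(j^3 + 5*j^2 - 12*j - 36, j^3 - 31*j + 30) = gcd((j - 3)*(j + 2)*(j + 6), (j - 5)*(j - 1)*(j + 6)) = j + 6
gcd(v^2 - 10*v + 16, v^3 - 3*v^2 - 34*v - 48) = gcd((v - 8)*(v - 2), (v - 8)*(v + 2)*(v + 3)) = v - 8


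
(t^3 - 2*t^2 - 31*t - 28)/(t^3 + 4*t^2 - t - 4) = (t - 7)/(t - 1)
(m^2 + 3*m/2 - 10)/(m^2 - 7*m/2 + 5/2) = (m + 4)/(m - 1)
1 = 1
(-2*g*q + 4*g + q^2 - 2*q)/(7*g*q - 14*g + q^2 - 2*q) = (-2*g + q)/(7*g + q)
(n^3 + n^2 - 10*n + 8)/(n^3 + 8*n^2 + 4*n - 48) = (n - 1)/(n + 6)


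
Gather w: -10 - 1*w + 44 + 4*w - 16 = 3*w + 18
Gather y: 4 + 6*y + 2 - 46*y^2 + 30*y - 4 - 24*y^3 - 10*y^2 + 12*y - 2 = -24*y^3 - 56*y^2 + 48*y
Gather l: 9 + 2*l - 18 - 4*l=-2*l - 9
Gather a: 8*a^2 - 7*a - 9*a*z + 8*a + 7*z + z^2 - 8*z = 8*a^2 + a*(1 - 9*z) + z^2 - z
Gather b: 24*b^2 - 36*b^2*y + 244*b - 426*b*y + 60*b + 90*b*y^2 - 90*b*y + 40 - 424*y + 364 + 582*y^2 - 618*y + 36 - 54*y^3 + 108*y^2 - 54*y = b^2*(24 - 36*y) + b*(90*y^2 - 516*y + 304) - 54*y^3 + 690*y^2 - 1096*y + 440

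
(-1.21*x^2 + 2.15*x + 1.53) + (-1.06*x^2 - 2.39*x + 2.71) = -2.27*x^2 - 0.24*x + 4.24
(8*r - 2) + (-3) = 8*r - 5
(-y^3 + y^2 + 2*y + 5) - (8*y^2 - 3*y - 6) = -y^3 - 7*y^2 + 5*y + 11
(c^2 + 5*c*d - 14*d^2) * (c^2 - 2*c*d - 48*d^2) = c^4 + 3*c^3*d - 72*c^2*d^2 - 212*c*d^3 + 672*d^4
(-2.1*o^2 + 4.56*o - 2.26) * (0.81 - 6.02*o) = 12.642*o^3 - 29.1522*o^2 + 17.2988*o - 1.8306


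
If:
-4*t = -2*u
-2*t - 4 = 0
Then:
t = -2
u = -4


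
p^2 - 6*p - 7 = (p - 7)*(p + 1)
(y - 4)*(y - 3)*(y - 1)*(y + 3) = y^4 - 5*y^3 - 5*y^2 + 45*y - 36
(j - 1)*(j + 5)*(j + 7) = j^3 + 11*j^2 + 23*j - 35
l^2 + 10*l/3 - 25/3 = (l - 5/3)*(l + 5)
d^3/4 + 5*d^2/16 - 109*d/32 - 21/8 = (d/4 + 1)*(d - 7/2)*(d + 3/4)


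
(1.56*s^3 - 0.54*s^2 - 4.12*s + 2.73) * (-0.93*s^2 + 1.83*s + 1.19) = -1.4508*s^5 + 3.357*s^4 + 4.6998*s^3 - 10.7211*s^2 + 0.0930999999999997*s + 3.2487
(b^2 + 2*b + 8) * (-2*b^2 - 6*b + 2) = -2*b^4 - 10*b^3 - 26*b^2 - 44*b + 16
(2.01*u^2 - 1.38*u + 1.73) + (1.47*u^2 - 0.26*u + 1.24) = 3.48*u^2 - 1.64*u + 2.97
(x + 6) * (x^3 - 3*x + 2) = x^4 + 6*x^3 - 3*x^2 - 16*x + 12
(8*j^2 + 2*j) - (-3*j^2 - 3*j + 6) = 11*j^2 + 5*j - 6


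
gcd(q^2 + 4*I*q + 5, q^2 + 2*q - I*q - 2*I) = q - I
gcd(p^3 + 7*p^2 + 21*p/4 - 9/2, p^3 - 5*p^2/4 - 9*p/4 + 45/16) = p + 3/2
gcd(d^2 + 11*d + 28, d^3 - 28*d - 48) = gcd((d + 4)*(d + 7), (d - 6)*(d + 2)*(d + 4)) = d + 4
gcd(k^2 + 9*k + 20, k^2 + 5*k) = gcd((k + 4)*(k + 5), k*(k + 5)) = k + 5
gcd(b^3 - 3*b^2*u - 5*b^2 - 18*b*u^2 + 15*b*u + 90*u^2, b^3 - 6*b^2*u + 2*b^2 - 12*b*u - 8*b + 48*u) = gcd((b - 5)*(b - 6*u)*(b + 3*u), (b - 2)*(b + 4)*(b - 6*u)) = -b + 6*u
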